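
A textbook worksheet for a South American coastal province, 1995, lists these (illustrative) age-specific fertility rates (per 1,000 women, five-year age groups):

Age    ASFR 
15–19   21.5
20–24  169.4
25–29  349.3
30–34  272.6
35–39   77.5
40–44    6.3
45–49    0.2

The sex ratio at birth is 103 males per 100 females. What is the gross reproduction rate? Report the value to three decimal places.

2.209

Proportion female at birth = 100 / (100 + 103) = 0.49261.
Sum of ASFRs = 21.5 + 169.4 + 349.3 + 272.6 + 77.5 + 6.3 + 0.2 = 896.8
TFR = 5 × 896.8 / 1000 = 4.484
GRR = 0.49261 × 4.484 = 2.20886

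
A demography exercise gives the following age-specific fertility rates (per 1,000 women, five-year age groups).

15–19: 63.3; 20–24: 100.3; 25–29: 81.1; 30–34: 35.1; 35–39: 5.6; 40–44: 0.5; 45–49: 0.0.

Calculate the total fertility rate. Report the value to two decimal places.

Sum of ASFRs = 63.3 + 100.3 + 81.1 + 35.1 + 5.6 + 0.5 + 0.0 = 285.9
TFR = 5 × 285.9 / 1000 = 1.4295

1.43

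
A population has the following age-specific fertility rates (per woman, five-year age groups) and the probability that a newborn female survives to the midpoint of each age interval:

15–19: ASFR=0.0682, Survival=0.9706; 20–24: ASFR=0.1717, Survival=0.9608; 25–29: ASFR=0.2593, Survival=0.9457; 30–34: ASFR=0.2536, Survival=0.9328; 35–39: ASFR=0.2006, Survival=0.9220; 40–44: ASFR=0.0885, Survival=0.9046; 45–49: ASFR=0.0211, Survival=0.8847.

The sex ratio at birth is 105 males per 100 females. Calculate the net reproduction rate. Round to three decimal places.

Proportion female at birth = 100 / (100 + 105) = 0.48780.
Weighting each age-specific rate by interval width and survival:
  15–19: 5 × 0.0682 × 0.9706 = 0.33097
  20–24: 5 × 0.1717 × 0.9608 = 0.82485
  25–29: 5 × 0.2593 × 0.9457 = 1.22610
  30–34: 5 × 0.2536 × 0.9328 = 1.18279
  35–39: 5 × 0.2006 × 0.9220 = 0.92477
  40–44: 5 × 0.0885 × 0.9046 = 0.40029
  45–49: 5 × 0.0211 × 0.8847 = 0.09334
Sum = 4.98311
NRR = 0.48780 × 4.98311 = 2.43076
NRR > 1, so each generation more than replaces itself.

2.431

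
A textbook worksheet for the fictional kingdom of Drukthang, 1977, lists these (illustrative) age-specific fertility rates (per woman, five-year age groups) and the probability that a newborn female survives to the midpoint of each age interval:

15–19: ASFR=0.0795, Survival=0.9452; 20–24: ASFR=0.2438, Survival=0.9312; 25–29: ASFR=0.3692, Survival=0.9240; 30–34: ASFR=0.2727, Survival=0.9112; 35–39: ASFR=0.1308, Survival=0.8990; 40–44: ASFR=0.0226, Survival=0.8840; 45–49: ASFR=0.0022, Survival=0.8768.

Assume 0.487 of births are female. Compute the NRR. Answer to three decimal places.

2.511

Proportion female at birth = 0.487.
Weighting each age-specific rate by interval width and survival:
  15–19: 5 × 0.0795 × 0.9452 = 0.37572
  20–24: 5 × 0.2438 × 0.9312 = 1.13513
  25–29: 5 × 0.3692 × 0.9240 = 1.70570
  30–34: 5 × 0.2727 × 0.9112 = 1.24242
  35–39: 5 × 0.1308 × 0.8990 = 0.58795
  40–44: 5 × 0.0226 × 0.8840 = 0.09989
  45–49: 5 × 0.0022 × 0.8768 = 0.00964
Sum = 5.15645
NRR = 0.487 × 5.15645 = 2.51119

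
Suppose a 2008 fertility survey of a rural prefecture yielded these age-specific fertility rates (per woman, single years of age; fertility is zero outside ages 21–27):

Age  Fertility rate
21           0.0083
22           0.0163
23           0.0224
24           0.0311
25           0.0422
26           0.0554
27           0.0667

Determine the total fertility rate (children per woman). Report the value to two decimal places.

Sum of ASFRs = 0.0083 + 0.0163 + 0.0224 + 0.0311 + 0.0422 + 0.0554 + 0.0667 = 0.2424
TFR = 0.2424

0.24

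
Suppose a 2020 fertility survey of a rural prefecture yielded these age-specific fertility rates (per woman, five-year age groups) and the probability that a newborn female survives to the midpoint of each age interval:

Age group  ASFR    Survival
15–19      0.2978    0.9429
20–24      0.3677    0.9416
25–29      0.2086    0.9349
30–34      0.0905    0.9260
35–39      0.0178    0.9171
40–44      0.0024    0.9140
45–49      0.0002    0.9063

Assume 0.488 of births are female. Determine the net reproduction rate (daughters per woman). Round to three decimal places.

Proportion female at birth = 0.488.
Survival-weighted fertility by age (5·fₓ·Sₓ):
  15–19: 5 × 0.2978 × 0.9429 = 1.40398
  20–24: 5 × 0.3677 × 0.9416 = 1.73113
  25–29: 5 × 0.2086 × 0.9349 = 0.97510
  30–34: 5 × 0.0905 × 0.9260 = 0.41902
  35–39: 5 × 0.0178 × 0.9171 = 0.08162
  40–44: 5 × 0.0024 × 0.9140 = 0.01097
  45–49: 5 × 0.0002 × 0.9063 = 0.00091
Sum = 4.62273
NRR = 0.488 × 4.62273 = 2.25589

2.256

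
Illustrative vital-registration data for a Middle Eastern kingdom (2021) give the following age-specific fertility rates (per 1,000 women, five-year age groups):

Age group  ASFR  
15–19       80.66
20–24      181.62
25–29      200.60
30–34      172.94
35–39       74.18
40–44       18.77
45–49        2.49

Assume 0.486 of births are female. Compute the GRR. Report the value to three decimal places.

1.777

Proportion female at birth = 0.486.
Sum of ASFRs = 80.66 + 181.62 + 200.60 + 172.94 + 74.18 + 18.77 + 2.49 = 731.26
TFR = 5 × 731.26 / 1000 = 3.6563
GRR = 0.486 × 3.6563 = 1.77696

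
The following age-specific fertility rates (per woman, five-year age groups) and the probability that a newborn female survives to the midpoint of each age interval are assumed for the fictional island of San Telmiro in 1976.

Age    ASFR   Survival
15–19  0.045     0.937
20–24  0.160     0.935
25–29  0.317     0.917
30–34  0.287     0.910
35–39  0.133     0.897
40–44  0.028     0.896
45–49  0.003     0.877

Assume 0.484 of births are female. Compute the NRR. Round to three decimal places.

2.155

Proportion female at birth = 0.484.
Per-age-group product (5 × ASFR × survival probability):
  15–19: 5 × 0.045 × 0.937 = 0.21083
  20–24: 5 × 0.160 × 0.935 = 0.74800
  25–29: 5 × 0.317 × 0.917 = 1.45345
  30–34: 5 × 0.287 × 0.910 = 1.30585
  35–39: 5 × 0.133 × 0.897 = 0.59651
  40–44: 5 × 0.028 × 0.896 = 0.12544
  45–49: 5 × 0.003 × 0.877 = 0.01316
Sum = 4.45324
NRR = 0.484 × 4.45324 = 2.15537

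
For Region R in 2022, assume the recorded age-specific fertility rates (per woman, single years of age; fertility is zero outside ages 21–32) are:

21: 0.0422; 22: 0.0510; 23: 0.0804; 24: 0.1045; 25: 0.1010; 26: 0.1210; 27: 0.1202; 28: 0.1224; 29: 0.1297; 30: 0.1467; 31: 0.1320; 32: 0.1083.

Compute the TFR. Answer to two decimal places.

1.26

Sum of ASFRs = 0.0422 + 0.0510 + 0.0804 + 0.1045 + 0.1010 + 0.1210 + 0.1202 + 0.1224 + 0.1297 + 0.1467 + 0.1320 + 0.1083 = 1.2594
TFR = 1.2594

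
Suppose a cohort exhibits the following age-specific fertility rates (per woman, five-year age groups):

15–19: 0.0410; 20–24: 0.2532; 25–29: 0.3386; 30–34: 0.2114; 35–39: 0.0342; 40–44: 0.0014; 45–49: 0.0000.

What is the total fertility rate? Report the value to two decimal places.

4.40

Sum of ASFRs = 0.0410 + 0.2532 + 0.3386 + 0.2114 + 0.0342 + 0.0014 + 0.0000 = 0.8798
TFR = 5 × 0.8798 = 4.399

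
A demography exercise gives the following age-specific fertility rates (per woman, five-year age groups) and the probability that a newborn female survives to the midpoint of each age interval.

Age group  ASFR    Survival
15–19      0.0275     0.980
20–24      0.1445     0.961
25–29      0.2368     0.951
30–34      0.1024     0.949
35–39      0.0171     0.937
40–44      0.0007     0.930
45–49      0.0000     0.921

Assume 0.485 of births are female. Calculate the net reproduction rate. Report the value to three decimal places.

Proportion female at birth = 0.485.
Weighting each age-specific rate by interval width and survival:
  15–19: 5 × 0.0275 × 0.980 = 0.13475
  20–24: 5 × 0.1445 × 0.961 = 0.69432
  25–29: 5 × 0.2368 × 0.951 = 1.12598
  30–34: 5 × 0.1024 × 0.949 = 0.48589
  35–39: 5 × 0.0171 × 0.937 = 0.08011
  40–44: 5 × 0.0007 × 0.930 = 0.00326
  45–49: 5 × 0.0000 × 0.921 = 0.00000
Sum = 2.52431
NRR = 0.485 × 2.52431 = 1.22429

1.224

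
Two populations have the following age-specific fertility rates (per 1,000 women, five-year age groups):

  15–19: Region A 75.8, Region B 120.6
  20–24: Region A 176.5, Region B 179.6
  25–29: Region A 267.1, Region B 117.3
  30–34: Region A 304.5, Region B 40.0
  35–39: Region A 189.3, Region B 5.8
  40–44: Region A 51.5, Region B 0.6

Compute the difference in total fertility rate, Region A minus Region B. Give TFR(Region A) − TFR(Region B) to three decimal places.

3.004

Region A:
  Sum of ASFRs = 75.8 + 176.5 + 267.1 + 304.5 + 189.3 + 51.5 = 1064.7
  TFR = 5 × 1064.7 / 1000 = 5.3235
Region B:
  Sum of ASFRs = 120.6 + 179.6 + 117.3 + 40.0 + 5.8 + 0.6 = 463.9
  TFR = 5 × 463.9 / 1000 = 2.3195
Difference = 5.3235 − 2.3195 = 3.004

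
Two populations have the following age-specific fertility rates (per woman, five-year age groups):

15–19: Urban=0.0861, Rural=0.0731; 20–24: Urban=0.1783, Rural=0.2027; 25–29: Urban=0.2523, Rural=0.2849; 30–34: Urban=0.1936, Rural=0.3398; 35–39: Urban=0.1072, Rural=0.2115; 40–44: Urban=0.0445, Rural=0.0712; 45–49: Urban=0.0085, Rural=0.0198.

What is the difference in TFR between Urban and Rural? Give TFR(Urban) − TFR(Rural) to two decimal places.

-1.66

Urban:
  Sum of ASFRs = 0.0861 + 0.1783 + 0.2523 + 0.1936 + 0.1072 + 0.0445 + 0.0085 = 0.8705
  TFR = 5 × 0.8705 = 4.3525
Rural:
  Sum of ASFRs = 0.0731 + 0.2027 + 0.2849 + 0.3398 + 0.2115 + 0.0712 + 0.0198 = 1.2030
  TFR = 5 × 1.2030 = 6.015
Difference = 4.3525 − 6.015 = -1.6625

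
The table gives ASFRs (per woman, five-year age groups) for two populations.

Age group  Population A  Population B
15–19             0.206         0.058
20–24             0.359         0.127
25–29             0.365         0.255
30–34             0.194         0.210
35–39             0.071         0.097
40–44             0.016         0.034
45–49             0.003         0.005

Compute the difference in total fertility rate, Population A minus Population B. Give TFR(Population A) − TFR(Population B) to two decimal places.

2.14

Population A:
  Sum of ASFRs = 0.206 + 0.359 + 0.365 + 0.194 + 0.071 + 0.016 + 0.003 = 1.214
  TFR = 5 × 1.214 = 6.07
Population B:
  Sum of ASFRs = 0.058 + 0.127 + 0.255 + 0.210 + 0.097 + 0.034 + 0.005 = 0.786
  TFR = 5 × 0.786 = 3.93
Difference = 6.07 − 3.93 = 2.14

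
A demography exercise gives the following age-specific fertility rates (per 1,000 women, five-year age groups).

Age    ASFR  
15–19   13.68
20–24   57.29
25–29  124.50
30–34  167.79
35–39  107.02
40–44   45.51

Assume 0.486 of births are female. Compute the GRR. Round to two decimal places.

Proportion female at birth = 0.486.
Sum of ASFRs = 13.68 + 57.29 + 124.50 + 167.79 + 107.02 + 45.51 = 515.79
TFR = 5 × 515.79 / 1000 = 2.57895
GRR = 0.486 × 2.57895 = 1.25337

1.25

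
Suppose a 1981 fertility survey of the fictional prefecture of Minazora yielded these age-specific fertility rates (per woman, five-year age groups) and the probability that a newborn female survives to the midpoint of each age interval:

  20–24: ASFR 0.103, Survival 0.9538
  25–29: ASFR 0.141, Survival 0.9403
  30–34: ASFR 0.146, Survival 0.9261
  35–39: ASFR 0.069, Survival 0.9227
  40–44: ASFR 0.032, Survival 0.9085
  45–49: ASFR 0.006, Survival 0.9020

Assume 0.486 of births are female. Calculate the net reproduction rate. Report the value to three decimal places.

1.128

Proportion female at birth = 0.486.
Per-age-group product (5 × ASFR × survival probability):
  20–24: 5 × 0.103 × 0.9538 = 0.49121
  25–29: 5 × 0.141 × 0.9403 = 0.66291
  30–34: 5 × 0.146 × 0.9261 = 0.67605
  35–39: 5 × 0.069 × 0.9227 = 0.31833
  40–44: 5 × 0.032 × 0.9085 = 0.14536
  45–49: 5 × 0.006 × 0.9020 = 0.02706
Sum = 2.32092
NRR = 0.486 × 2.32092 = 1.12797
NRR > 1, so each generation more than replaces itself.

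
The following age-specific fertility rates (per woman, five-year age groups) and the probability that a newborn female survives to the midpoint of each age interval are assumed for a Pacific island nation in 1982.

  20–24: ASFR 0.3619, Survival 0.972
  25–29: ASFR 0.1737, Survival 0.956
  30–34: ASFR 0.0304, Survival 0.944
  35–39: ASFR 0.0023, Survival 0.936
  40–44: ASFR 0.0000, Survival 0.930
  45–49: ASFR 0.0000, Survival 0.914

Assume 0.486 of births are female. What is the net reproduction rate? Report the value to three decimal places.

Proportion female at birth = 0.486.
Weighting each age-specific rate by interval width and survival:
  20–24: 5 × 0.3619 × 0.972 = 1.75883
  25–29: 5 × 0.1737 × 0.956 = 0.83029
  30–34: 5 × 0.0304 × 0.944 = 0.14349
  35–39: 5 × 0.0023 × 0.936 = 0.01076
  40–44: 5 × 0.0000 × 0.930 = 0.00000
  45–49: 5 × 0.0000 × 0.914 = 0.00000
Sum = 2.74337
NRR = 0.486 × 2.74337 = 1.33328

1.333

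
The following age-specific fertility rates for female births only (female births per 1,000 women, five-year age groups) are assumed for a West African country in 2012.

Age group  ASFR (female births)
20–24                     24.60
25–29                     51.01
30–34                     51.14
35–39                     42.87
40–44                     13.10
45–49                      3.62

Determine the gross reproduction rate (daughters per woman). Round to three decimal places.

Sum of female ASFRs = 24.60 + 51.01 + 51.14 + 42.87 + 13.10 + 3.62 = 186.34
GRR = 5 × 186.34 / 1000 = 0.9317

0.932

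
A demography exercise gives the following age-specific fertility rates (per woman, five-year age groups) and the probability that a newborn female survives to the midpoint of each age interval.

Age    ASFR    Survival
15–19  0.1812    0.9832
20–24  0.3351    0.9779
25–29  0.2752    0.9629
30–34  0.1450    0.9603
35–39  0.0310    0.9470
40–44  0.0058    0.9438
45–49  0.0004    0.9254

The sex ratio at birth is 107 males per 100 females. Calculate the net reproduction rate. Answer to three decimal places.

Proportion female at birth = 100 / (100 + 107) = 0.48309.
Weighting each age-specific rate by interval width and survival:
  15–19: 5 × 0.1812 × 0.9832 = 0.89078
  20–24: 5 × 0.3351 × 0.9779 = 1.63847
  25–29: 5 × 0.2752 × 0.9629 = 1.32495
  30–34: 5 × 0.1450 × 0.9603 = 0.69622
  35–39: 5 × 0.0310 × 0.9470 = 0.14679
  40–44: 5 × 0.0058 × 0.9438 = 0.02737
  45–49: 5 × 0.0004 × 0.9254 = 0.00185
Sum = 4.72643
NRR = 0.48309 × 4.72643 = 2.28329
NRR > 1, so each generation more than replaces itself.

2.283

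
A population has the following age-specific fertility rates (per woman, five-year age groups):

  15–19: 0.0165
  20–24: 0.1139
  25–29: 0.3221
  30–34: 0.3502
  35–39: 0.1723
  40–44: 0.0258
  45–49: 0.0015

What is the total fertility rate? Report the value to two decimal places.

5.01

Sum of ASFRs = 0.0165 + 0.1139 + 0.3221 + 0.3502 + 0.1723 + 0.0258 + 0.0015 = 1.0023
TFR = 5 × 1.0023 = 5.0115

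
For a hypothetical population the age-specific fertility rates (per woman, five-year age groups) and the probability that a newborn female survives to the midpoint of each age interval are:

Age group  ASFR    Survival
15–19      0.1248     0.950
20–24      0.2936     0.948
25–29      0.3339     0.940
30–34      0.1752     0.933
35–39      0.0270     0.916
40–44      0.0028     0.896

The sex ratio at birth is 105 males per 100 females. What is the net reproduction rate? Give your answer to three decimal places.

2.199

Proportion female at birth = 100 / (100 + 105) = 0.48780.
Survival-weighted fertility by age (5·fₓ·Sₓ):
  15–19: 5 × 0.1248 × 0.950 = 0.59280
  20–24: 5 × 0.2936 × 0.948 = 1.39166
  25–29: 5 × 0.3339 × 0.940 = 1.56933
  30–34: 5 × 0.1752 × 0.933 = 0.81731
  35–39: 5 × 0.0270 × 0.916 = 0.12366
  40–44: 5 × 0.0028 × 0.896 = 0.01254
Sum = 4.50730
NRR = 0.48780 × 4.50730 = 2.19866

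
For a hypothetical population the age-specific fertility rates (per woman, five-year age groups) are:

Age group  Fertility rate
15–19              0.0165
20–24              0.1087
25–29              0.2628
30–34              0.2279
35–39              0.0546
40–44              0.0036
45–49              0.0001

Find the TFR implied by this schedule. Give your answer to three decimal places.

3.371

Sum of ASFRs = 0.0165 + 0.1087 + 0.2628 + 0.2279 + 0.0546 + 0.0036 + 0.0001 = 0.6742
TFR = 5 × 0.6742 = 3.371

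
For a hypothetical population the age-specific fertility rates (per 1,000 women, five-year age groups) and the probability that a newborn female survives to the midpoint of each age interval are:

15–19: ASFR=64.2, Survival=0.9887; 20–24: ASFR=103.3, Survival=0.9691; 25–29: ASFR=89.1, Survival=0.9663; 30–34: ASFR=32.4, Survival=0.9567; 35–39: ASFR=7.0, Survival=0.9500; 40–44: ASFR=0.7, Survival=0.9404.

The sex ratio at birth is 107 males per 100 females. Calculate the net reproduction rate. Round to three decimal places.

Proportion female at birth = 100 / (100 + 107) = 0.48309.
Each age group contributes 5 × ASFR × survival:
  15–19: 5 × 64.2/1000 × 0.9887 = 0.31737
  20–24: 5 × 103.3/1000 × 0.9691 = 0.50054
  25–29: 5 × 89.1/1000 × 0.9663 = 0.43049
  30–34: 5 × 32.4/1000 × 0.9567 = 0.15499
  35–39: 5 × 7.0/1000 × 0.9500 = 0.03325
  40–44: 5 × 0.7/1000 × 0.9404 = 0.00329
Sum = 1.43993
NRR = 0.48309 × 1.43993 = 0.69562

0.696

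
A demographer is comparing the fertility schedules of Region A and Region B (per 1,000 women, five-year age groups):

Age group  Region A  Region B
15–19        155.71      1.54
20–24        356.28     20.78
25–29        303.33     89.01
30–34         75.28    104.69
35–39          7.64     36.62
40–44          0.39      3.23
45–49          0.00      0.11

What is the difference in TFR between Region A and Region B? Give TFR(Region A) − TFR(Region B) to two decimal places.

Region A:
  Sum of ASFRs = 155.71 + 356.28 + 303.33 + 75.28 + 7.64 + 0.39 + 0.00 = 898.63
  TFR = 5 × 898.63 / 1000 = 4.49315
Region B:
  Sum of ASFRs = 1.54 + 20.78 + 89.01 + 104.69 + 36.62 + 3.23 + 0.11 = 255.98
  TFR = 5 × 255.98 / 1000 = 1.2799
Difference = 4.49315 − 1.2799 = 3.21325

3.21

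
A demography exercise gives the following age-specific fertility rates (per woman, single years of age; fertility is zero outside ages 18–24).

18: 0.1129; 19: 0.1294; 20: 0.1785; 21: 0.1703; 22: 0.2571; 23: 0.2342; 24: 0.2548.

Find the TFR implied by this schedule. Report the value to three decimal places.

1.337

Sum of ASFRs = 0.1129 + 0.1294 + 0.1785 + 0.1703 + 0.2571 + 0.2342 + 0.2548 = 1.3372
TFR = 1.3372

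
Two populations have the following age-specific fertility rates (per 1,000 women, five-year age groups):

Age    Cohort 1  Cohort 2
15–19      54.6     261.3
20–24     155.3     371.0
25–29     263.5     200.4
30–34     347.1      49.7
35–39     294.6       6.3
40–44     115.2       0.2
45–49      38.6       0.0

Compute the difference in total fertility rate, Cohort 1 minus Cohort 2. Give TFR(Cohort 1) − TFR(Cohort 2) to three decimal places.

Cohort 1:
  Sum of ASFRs = 54.6 + 155.3 + 263.5 + 347.1 + 294.6 + 115.2 + 38.6 = 1268.9
  TFR = 5 × 1268.9 / 1000 = 6.3445
Cohort 2:
  Sum of ASFRs = 261.3 + 371.0 + 200.4 + 49.7 + 6.3 + 0.2 + 0.0 = 888.9
  TFR = 5 × 888.9 / 1000 = 4.4445
Difference = 6.3445 − 4.4445 = 1.9

1.900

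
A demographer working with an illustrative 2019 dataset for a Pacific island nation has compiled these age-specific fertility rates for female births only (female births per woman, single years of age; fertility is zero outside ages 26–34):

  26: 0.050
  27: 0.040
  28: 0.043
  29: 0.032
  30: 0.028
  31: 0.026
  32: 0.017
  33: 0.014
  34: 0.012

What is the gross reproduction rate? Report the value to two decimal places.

0.26

Sum of female ASFRs = 0.050 + 0.040 + 0.043 + 0.032 + 0.028 + 0.026 + 0.017 + 0.014 + 0.012 = 0.262
GRR = 0.262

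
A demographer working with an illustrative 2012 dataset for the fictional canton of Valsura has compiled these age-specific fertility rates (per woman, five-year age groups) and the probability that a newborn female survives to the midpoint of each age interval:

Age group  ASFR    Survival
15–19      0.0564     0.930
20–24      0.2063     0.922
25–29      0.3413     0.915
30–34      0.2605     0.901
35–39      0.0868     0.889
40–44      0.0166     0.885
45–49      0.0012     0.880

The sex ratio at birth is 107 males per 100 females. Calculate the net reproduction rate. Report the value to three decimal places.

2.132

Proportion female at birth = 100 / (100 + 107) = 0.48309.
Per-age-group product (5 × ASFR × survival probability):
  15–19: 5 × 0.0564 × 0.930 = 0.26226
  20–24: 5 × 0.2063 × 0.922 = 0.95104
  25–29: 5 × 0.3413 × 0.915 = 1.56145
  30–34: 5 × 0.2605 × 0.901 = 1.17355
  35–39: 5 × 0.0868 × 0.889 = 0.38583
  40–44: 5 × 0.0166 × 0.885 = 0.07346
  45–49: 5 × 0.0012 × 0.880 = 0.00528
Sum = 4.41287
NRR = 0.48309 × 4.41287 = 2.13181
With NRR above 1 the population is above replacement fertility.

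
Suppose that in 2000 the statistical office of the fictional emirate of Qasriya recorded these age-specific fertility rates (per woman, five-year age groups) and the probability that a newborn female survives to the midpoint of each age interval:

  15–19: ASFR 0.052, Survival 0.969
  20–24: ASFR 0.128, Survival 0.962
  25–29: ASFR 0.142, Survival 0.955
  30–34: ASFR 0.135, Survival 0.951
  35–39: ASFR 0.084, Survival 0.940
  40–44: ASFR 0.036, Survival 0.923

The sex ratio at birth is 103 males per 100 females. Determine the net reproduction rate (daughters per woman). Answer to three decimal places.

Proportion female at birth = 100 / (100 + 103) = 0.49261.
Each age group contributes 5 × ASFR × survival:
  15–19: 5 × 0.052 × 0.969 = 0.25194
  20–24: 5 × 0.128 × 0.962 = 0.61568
  25–29: 5 × 0.142 × 0.955 = 0.67805
  30–34: 5 × 0.135 × 0.951 = 0.64193
  35–39: 5 × 0.084 × 0.940 = 0.39480
  40–44: 5 × 0.036 × 0.923 = 0.16614
Sum = 2.74854
NRR = 0.49261 × 2.74854 = 1.35396
NRR > 1, so each generation more than replaces itself.

1.354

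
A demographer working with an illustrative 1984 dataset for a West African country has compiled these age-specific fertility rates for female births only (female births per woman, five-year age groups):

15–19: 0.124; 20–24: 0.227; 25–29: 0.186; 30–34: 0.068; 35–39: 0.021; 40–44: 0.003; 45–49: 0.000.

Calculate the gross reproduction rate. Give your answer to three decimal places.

3.145

Sum of female ASFRs = 0.124 + 0.227 + 0.186 + 0.068 + 0.021 + 0.003 + 0.000 = 0.629
GRR = 5 × 0.629 = 3.145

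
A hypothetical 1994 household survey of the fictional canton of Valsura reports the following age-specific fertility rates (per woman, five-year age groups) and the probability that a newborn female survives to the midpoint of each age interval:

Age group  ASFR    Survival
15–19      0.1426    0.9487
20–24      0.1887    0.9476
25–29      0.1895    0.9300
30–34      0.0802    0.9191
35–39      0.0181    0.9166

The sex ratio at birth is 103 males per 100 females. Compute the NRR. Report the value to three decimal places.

Proportion female at birth = 100 / (100 + 103) = 0.49261.
Weighting each age-specific rate by interval width and survival:
  15–19: 5 × 0.1426 × 0.9487 = 0.67642
  20–24: 5 × 0.1887 × 0.9476 = 0.89406
  25–29: 5 × 0.1895 × 0.9300 = 0.88118
  30–34: 5 × 0.0802 × 0.9191 = 0.36856
  35–39: 5 × 0.0181 × 0.9166 = 0.08295
Sum = 2.90317
NRR = 0.49261 × 2.90317 = 1.43013

1.430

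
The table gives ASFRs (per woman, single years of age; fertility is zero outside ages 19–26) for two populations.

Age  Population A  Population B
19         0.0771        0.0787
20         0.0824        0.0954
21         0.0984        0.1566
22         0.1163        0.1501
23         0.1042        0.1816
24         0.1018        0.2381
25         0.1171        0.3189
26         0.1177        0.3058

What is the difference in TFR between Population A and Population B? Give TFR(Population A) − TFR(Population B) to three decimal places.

-0.710

Population A:
  Sum of ASFRs = 0.0771 + 0.0824 + 0.0984 + 0.1163 + 0.1042 + 0.1018 + 0.1171 + 0.1177 = 0.8150
  TFR = 0.815
Population B:
  Sum of ASFRs = 0.0787 + 0.0954 + 0.1566 + 0.1501 + 0.1816 + 0.2381 + 0.3189 + 0.3058 = 1.5252
  TFR = 1.5252
Difference = 0.815 − 1.5252 = -0.7102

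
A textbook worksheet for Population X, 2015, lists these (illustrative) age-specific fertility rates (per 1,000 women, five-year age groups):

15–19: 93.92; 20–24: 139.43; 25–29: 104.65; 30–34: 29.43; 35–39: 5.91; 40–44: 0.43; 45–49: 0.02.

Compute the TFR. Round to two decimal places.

1.87

Sum of ASFRs = 93.92 + 139.43 + 104.65 + 29.43 + 5.91 + 0.43 + 0.02 = 373.79
TFR = 5 × 373.79 / 1000 = 1.86895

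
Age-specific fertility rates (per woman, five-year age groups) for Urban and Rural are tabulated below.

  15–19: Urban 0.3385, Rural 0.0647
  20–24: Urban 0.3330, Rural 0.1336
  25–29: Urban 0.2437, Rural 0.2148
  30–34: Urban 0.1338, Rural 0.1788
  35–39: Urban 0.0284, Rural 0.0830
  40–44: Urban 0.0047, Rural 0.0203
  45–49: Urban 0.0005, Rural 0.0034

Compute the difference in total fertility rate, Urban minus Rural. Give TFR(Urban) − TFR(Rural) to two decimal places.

1.92

Urban:
  Sum of ASFRs = 0.3385 + 0.3330 + 0.2437 + 0.1338 + 0.0284 + 0.0047 + 0.0005 = 1.0826
  TFR = 5 × 1.0826 = 5.413
Rural:
  Sum of ASFRs = 0.0647 + 0.1336 + 0.2148 + 0.1788 + 0.0830 + 0.0203 + 0.0034 = 0.6986
  TFR = 5 × 0.6986 = 3.493
Difference = 5.413 − 3.493 = 1.92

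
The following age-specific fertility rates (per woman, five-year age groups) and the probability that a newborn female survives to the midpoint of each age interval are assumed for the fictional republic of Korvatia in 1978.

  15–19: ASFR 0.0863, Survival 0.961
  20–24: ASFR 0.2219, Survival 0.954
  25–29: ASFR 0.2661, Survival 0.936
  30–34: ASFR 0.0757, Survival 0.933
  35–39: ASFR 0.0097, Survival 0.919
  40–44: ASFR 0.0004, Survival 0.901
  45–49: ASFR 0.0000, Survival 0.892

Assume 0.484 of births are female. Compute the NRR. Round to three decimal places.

1.509

Proportion female at birth = 0.484.
Weighting each age-specific rate by interval width and survival:
  15–19: 5 × 0.0863 × 0.961 = 0.41467
  20–24: 5 × 0.2219 × 0.954 = 1.05846
  25–29: 5 × 0.2661 × 0.936 = 1.24535
  30–34: 5 × 0.0757 × 0.933 = 0.35314
  35–39: 5 × 0.0097 × 0.919 = 0.04457
  40–44: 5 × 0.0004 × 0.901 = 0.00180
  45–49: 5 × 0.0000 × 0.892 = 0.00000
Sum = 3.11799
NRR = 0.484 × 3.11799 = 1.50911
With NRR above 1 the population is above replacement fertility.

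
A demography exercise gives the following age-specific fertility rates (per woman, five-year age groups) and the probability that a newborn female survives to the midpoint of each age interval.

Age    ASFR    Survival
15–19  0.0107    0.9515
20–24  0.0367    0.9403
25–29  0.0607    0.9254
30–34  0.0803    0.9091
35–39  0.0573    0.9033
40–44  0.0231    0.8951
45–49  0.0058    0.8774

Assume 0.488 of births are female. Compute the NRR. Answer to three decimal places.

0.613

Proportion female at birth = 0.488.
Per-age-group product (5 × ASFR × survival probability):
  15–19: 5 × 0.0107 × 0.9515 = 0.05091
  20–24: 5 × 0.0367 × 0.9403 = 0.17255
  25–29: 5 × 0.0607 × 0.9254 = 0.28086
  30–34: 5 × 0.0803 × 0.9091 = 0.36500
  35–39: 5 × 0.0573 × 0.9033 = 0.25880
  40–44: 5 × 0.0231 × 0.8951 = 0.10338
  45–49: 5 × 0.0058 × 0.8774 = 0.02544
Sum = 1.25694
NRR = 0.488 × 1.25694 = 0.61339
An NRR under 1 implies long-run decline under these rates.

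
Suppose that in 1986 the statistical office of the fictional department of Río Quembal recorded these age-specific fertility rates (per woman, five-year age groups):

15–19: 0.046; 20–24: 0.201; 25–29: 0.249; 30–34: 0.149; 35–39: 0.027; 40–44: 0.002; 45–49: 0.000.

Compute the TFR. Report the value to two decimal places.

Sum of ASFRs = 0.046 + 0.201 + 0.249 + 0.149 + 0.027 + 0.002 + 0.000 = 0.674
TFR = 5 × 0.674 = 3.37

3.37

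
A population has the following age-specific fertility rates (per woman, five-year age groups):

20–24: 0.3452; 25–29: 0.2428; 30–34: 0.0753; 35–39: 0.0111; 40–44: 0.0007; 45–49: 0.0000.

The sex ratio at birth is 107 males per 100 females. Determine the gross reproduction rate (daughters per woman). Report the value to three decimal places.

1.631

Proportion female at birth = 100 / (100 + 107) = 0.48309.
Sum of ASFRs = 0.3452 + 0.2428 + 0.0753 + 0.0111 + 0.0007 + 0.0000 = 0.6751
TFR = 5 × 0.6751 = 3.3755
GRR = 0.48309 × 3.3755 = 1.63067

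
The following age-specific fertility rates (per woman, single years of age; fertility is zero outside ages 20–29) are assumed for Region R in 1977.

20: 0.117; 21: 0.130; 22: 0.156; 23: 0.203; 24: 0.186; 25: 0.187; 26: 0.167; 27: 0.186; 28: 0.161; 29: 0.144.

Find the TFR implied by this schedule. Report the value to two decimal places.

Sum of ASFRs = 0.117 + 0.130 + 0.156 + 0.203 + 0.186 + 0.187 + 0.167 + 0.186 + 0.161 + 0.144 = 1.637
TFR = 1.637

1.64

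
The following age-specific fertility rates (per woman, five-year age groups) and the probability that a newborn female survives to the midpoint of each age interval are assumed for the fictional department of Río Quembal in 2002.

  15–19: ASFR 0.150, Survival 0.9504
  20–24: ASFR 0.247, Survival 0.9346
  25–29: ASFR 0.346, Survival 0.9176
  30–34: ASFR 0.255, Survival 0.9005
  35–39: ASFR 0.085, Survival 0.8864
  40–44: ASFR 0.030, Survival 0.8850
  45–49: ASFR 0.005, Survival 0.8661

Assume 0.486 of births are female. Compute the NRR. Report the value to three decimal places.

Proportion female at birth = 0.486.
Weighting each age-specific rate by interval width and survival:
  15–19: 5 × 0.150 × 0.9504 = 0.71280
  20–24: 5 × 0.247 × 0.9346 = 1.15423
  25–29: 5 × 0.346 × 0.9176 = 1.58745
  30–34: 5 × 0.255 × 0.9005 = 1.14814
  35–39: 5 × 0.085 × 0.8864 = 0.37672
  40–44: 5 × 0.030 × 0.8850 = 0.13275
  45–49: 5 × 0.005 × 0.8661 = 0.02165
Sum = 5.13374
NRR = 0.486 × 5.13374 = 2.49500

2.495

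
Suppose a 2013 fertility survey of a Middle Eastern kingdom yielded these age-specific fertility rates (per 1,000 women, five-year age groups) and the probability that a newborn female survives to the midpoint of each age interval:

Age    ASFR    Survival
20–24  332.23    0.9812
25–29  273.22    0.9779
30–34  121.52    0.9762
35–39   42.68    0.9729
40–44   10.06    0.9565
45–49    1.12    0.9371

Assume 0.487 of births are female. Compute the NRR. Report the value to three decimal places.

1.860

Proportion female at birth = 0.487.
Weighting each age-specific rate by interval width and survival:
  20–24: 5 × 332.23/1000 × 0.9812 = 1.62992
  25–29: 5 × 273.22/1000 × 0.9779 = 1.33591
  30–34: 5 × 121.52/1000 × 0.9762 = 0.59314
  35–39: 5 × 42.68/1000 × 0.9729 = 0.20762
  40–44: 5 × 10.06/1000 × 0.9565 = 0.04811
  45–49: 5 × 1.12/1000 × 0.9371 = 0.00525
Sum = 3.81995
NRR = 0.487 × 3.81995 = 1.86032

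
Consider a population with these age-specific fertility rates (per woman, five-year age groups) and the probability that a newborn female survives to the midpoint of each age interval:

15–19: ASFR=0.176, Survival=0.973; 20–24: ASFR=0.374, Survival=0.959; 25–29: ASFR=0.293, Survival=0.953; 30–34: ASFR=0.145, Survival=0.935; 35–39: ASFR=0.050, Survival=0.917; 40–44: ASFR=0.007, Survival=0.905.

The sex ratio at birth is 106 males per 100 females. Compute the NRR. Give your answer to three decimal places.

2.420

Proportion female at birth = 100 / (100 + 106) = 0.48544.
Weighting each age-specific rate by interval width and survival:
  15–19: 5 × 0.176 × 0.973 = 0.85624
  20–24: 5 × 0.374 × 0.959 = 1.79333
  25–29: 5 × 0.293 × 0.953 = 1.39615
  30–34: 5 × 0.145 × 0.935 = 0.67788
  35–39: 5 × 0.050 × 0.917 = 0.22925
  40–44: 5 × 0.007 × 0.905 = 0.03168
Sum = 4.98453
NRR = 0.48544 × 4.98453 = 2.41969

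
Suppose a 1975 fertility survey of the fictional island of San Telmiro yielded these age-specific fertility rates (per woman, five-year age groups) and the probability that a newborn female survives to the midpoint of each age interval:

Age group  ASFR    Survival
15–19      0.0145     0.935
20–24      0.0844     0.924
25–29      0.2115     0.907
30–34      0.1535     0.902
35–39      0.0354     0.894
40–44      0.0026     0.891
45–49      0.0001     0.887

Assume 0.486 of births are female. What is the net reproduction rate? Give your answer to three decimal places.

Proportion female at birth = 0.486.
Survival-weighted fertility by age (5·fₓ·Sₓ):
  15–19: 5 × 0.0145 × 0.935 = 0.06779
  20–24: 5 × 0.0844 × 0.924 = 0.38993
  25–29: 5 × 0.2115 × 0.907 = 0.95915
  30–34: 5 × 0.1535 × 0.902 = 0.69229
  35–39: 5 × 0.0354 × 0.894 = 0.15824
  40–44: 5 × 0.0026 × 0.891 = 0.01158
  45–49: 5 × 0.0001 × 0.887 = 0.00044
Sum = 2.27942
NRR = 0.486 × 2.27942 = 1.10780

1.108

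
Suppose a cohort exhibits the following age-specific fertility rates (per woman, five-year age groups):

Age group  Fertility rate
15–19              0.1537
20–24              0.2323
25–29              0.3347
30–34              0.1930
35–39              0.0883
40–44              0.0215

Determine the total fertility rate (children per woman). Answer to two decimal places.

5.12

Sum of ASFRs = 0.1537 + 0.2323 + 0.3347 + 0.1930 + 0.0883 + 0.0215 = 1.0235
TFR = 5 × 1.0235 = 5.1175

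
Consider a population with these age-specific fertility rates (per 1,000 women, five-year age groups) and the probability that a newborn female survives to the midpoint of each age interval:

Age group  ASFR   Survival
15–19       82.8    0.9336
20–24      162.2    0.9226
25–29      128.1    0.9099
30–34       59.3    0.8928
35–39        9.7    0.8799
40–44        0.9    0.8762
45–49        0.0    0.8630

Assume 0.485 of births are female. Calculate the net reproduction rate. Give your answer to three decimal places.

Proportion female at birth = 0.485.
Weighting each age-specific rate by interval width and survival:
  15–19: 5 × 82.8/1000 × 0.9336 = 0.38651
  20–24: 5 × 162.2/1000 × 0.9226 = 0.74823
  25–29: 5 × 128.1/1000 × 0.9099 = 0.58279
  30–34: 5 × 59.3/1000 × 0.8928 = 0.26472
  35–39: 5 × 9.7/1000 × 0.8799 = 0.04268
  40–44: 5 × 0.9/1000 × 0.8762 = 0.00394
  45–49: 5 × 0.0/1000 × 0.8630 = 0.00000
Sum = 2.02887
NRR = 0.485 × 2.02887 = 0.98400
NRR < 1, so the cohort does not fully replace itself.

0.984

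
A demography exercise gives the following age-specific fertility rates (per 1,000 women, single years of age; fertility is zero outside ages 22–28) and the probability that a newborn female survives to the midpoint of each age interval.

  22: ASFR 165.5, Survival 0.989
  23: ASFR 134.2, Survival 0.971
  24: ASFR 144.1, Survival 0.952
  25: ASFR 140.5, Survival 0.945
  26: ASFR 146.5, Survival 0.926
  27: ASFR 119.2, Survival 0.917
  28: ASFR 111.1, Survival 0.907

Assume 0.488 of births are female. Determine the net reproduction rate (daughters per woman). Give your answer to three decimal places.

0.444

Proportion female at birth = 0.488.
Survival-weighted fertility by age (1·fₓ·Sₓ):
  22: 1 × 165.5/1000 × 0.989 = 0.16368
  23: 1 × 134.2/1000 × 0.971 = 0.13031
  24: 1 × 144.1/1000 × 0.952 = 0.13718
  25: 1 × 140.5/1000 × 0.945 = 0.13277
  26: 1 × 146.5/1000 × 0.926 = 0.13566
  27: 1 × 119.2/1000 × 0.917 = 0.10931
  28: 1 × 111.1/1000 × 0.907 = 0.10077
Sum = 0.90968
NRR = 0.488 × 0.90968 = 0.44392
An NRR under 1 implies long-run decline under these rates.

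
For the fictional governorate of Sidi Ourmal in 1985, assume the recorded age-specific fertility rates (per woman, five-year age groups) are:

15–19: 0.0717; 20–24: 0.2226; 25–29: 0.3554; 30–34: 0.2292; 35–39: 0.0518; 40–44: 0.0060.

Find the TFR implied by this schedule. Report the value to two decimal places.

Sum of ASFRs = 0.0717 + 0.2226 + 0.3554 + 0.2292 + 0.0518 + 0.0060 = 0.9367
TFR = 5 × 0.9367 = 4.6835

4.68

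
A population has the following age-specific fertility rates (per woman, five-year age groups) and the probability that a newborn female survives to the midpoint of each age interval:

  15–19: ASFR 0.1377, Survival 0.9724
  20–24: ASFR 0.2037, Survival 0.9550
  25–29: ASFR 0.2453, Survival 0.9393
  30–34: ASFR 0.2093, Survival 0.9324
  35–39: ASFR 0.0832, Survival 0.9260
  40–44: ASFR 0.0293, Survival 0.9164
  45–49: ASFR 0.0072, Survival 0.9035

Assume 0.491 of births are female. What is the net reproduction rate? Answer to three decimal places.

2.122

Proportion female at birth = 0.491.
Each age group contributes 5 × ASFR × survival:
  15–19: 5 × 0.1377 × 0.9724 = 0.66950
  20–24: 5 × 0.2037 × 0.9550 = 0.97267
  25–29: 5 × 0.2453 × 0.9393 = 1.15205
  30–34: 5 × 0.2093 × 0.9324 = 0.97576
  35–39: 5 × 0.0832 × 0.9260 = 0.38522
  40–44: 5 × 0.0293 × 0.9164 = 0.13425
  45–49: 5 × 0.0072 × 0.9035 = 0.03253
Sum = 4.32198
NRR = 0.491 × 4.32198 = 2.12209
An NRR exceeding 1 indicates intrinsic growth under these rates.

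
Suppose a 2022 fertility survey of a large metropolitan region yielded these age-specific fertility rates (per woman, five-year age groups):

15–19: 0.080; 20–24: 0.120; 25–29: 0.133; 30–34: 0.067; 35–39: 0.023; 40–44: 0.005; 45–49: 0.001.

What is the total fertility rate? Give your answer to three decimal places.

2.145

Sum of ASFRs = 0.080 + 0.120 + 0.133 + 0.067 + 0.023 + 0.005 + 0.001 = 0.429
TFR = 5 × 0.429 = 2.145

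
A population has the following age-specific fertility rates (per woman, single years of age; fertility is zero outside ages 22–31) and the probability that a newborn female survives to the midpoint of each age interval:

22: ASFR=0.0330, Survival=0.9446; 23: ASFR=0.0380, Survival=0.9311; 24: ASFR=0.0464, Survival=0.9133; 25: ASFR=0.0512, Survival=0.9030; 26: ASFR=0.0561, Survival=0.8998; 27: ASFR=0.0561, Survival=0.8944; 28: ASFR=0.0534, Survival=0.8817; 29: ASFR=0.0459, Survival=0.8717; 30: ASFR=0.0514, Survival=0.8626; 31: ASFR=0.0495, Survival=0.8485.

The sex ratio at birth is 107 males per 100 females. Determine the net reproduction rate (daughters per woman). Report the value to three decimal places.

0.207

Proportion female at birth = 100 / (100 + 107) = 0.48309.
Survival-weighted fertility by age (1·fₓ·Sₓ):
  22: 1 × 0.0330 × 0.9446 = 0.03117
  23: 1 × 0.0380 × 0.9311 = 0.03538
  24: 1 × 0.0464 × 0.9133 = 0.04238
  25: 1 × 0.0512 × 0.9030 = 0.04623
  26: 1 × 0.0561 × 0.8998 = 0.05048
  27: 1 × 0.0561 × 0.8944 = 0.05018
  28: 1 × 0.0534 × 0.8817 = 0.04708
  29: 1 × 0.0459 × 0.8717 = 0.04001
  30: 1 × 0.0514 × 0.8626 = 0.04434
  31: 1 × 0.0495 × 0.8485 = 0.04200
Sum = 0.42925
NRR = 0.48309 × 0.42925 = 0.20737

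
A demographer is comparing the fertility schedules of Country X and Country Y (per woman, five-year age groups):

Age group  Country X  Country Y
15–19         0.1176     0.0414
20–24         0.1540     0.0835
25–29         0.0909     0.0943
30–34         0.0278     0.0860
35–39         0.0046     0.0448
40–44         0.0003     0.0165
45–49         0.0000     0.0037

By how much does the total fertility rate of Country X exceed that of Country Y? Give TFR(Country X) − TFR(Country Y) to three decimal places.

Country X:
  Sum of ASFRs = 0.1176 + 0.1540 + 0.0909 + 0.0278 + 0.0046 + 0.0003 + 0.0000 = 0.3952
  TFR = 5 × 0.3952 = 1.976
Country Y:
  Sum of ASFRs = 0.0414 + 0.0835 + 0.0943 + 0.0860 + 0.0448 + 0.0165 + 0.0037 = 0.3702
  TFR = 5 × 0.3702 = 1.851
Difference = 1.976 − 1.851 = 0.125

0.125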